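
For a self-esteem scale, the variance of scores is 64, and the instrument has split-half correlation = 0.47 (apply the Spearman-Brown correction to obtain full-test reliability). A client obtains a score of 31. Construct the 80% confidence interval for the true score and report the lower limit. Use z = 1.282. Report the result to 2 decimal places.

24.84

σ = 64^(1/2) = 8.0000
Spearman-Brown: r = 2(0.47) / (1 + 0.47) = 0.9400 / 1.4700 ≃ 0.6395
SEM = 8.0000 · √(1 − 0.6395) = 8.0000 · √0.3605 ≃ 8.0000 · 0.6005 ≃ 4.8036
1.282 · SEM ≃ 6.1582
Lower limit = 31 − 6.1582 ≃ 24.8418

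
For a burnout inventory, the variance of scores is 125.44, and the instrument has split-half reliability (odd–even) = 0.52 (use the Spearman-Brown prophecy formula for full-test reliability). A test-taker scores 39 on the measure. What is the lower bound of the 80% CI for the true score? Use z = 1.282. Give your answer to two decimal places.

30.93

SD = √125.44 ≈ 11.2000
Spearman-Brown: r = 2(0.52) / (1 + 0.52) = 1.0400 / 1.5200 ≈ 0.6842
The standard error of measurement is 11.2000*√(1 − 0.6842) ≈ 11.2000*0.5620 ≈ 6.2939.
Margin = 1.282 * 6.2939 ≈ 8.0687
Lower bound: 39 − 8.0687 = 30.9313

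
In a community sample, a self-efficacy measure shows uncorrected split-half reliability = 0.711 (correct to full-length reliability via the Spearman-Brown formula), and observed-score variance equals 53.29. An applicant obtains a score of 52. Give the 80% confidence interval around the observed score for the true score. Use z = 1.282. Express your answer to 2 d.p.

SD = √53.29 ≃ 7.30000
Full-length reliability (Spearman-Brown) = 2(0.711)/(1+0.711) ≃ 0.83109
SEM = 7.30000 * √(1 − 0.83109) = 7.30000 * √0.16891 ≃ 7.30000 * 0.41098 ≃ 3.00018
Margin = 1.282 * 3.00018 ≃ 3.84623
Interval: (48.15377, 55.84623)

[48.15, 55.85]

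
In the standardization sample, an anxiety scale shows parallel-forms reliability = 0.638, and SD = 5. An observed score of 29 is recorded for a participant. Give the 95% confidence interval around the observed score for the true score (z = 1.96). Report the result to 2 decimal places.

SEM = 5.000×√(1 − 0.638) ≈ 3.008
Margin = 1.96 × 3.008 ≈ 5.896
Interval: (23.104, 34.896)

[23.10, 34.90]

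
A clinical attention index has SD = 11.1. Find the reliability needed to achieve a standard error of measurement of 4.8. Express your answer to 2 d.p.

0.81

r = 1 − (SEM / SD)² = 1 − (4.800 / 11.1)² ≃ 1 − 0.187 ≃ 0.813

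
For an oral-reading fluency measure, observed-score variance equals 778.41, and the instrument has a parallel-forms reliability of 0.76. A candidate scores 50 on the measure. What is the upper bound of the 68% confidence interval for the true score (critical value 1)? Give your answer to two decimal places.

63.67

SD = √778.41 ≃ 27.9000
SEM = 27.9000 × √(1 − 0.7600) = 27.9000 × √0.2400 ≃ 27.9000 × 0.4899 ≃ 13.6682
Half-width = 1×13.6682 ≃ 13.6682
Upper bound: 50 + 13.6682 = 63.6682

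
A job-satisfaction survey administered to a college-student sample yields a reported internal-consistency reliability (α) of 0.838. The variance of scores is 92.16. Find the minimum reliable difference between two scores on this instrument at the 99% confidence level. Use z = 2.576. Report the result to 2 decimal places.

SD = √92.16 ≈ 9.600
SEM = 9.600 · √(1 − 0.838) = 9.600 · √0.162 ≈ 9.600 · 0.402 ≈ 3.864
Standard error of the difference = 3.864·√2 ≈ 5.464
Minimum reliable difference = 2.576 · SE_diff ≈ 2.576 · 5.464 ≈ 14.076

14.08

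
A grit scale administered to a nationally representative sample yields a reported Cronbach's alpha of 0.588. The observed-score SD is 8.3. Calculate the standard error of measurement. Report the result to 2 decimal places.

SEM = 8.3000*√(1 − 0.5880) ≈ 5.3275

5.33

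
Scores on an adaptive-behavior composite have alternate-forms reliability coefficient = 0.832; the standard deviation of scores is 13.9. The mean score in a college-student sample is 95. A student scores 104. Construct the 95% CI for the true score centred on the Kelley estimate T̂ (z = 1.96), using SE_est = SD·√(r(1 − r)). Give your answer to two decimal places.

[92.30, 112.67]

Estimated true score = 0.832×104 + (1 − 0.832)×95 ≈ 102.488
SE_est = SD × √(r(1 − r)) = 13.900 × √0.140 ≈ 13.900 × 0.374 ≈ 5.197
CI = 102.488 ± 1.96 × 5.197 → [92.302, 112.674]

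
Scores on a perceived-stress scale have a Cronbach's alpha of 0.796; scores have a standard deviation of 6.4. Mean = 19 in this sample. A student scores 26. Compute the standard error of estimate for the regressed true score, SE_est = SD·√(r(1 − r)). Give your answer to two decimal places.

2.58

SE_est = SD × √(r(1 − r)) = 6.4000 × √0.1624 ≈ 6.4000 × 0.4030 ≈ 2.5790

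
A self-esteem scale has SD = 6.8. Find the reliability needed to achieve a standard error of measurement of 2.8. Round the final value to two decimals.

Required reliability = 1 − (SEM/SD)² = 1 − 0.1696 ≈ 0.8304

0.83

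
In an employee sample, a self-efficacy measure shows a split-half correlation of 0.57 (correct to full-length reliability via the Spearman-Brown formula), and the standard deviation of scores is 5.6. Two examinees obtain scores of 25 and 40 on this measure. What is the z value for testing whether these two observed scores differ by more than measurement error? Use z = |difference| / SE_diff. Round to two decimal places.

3.62

r_full = 2·0.57 / (1 + 0.57) ≈ 0.7261
SEM = 5.6000 × √(1 − 0.7261) = 5.6000 × √0.2739 ≈ 5.6000 × 0.5233 ≈ 2.9307
SE_diff = √2 × SEM ≈ 4.1446
z = |25 − 40| / 4.1446 = 15 / 4.1446 ≈ 3.6191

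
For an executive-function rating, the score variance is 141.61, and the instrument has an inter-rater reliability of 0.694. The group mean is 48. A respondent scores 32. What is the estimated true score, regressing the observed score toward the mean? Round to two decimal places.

36.90

T̂ = 0.694(32) + 0.306(48) ≈ 36.896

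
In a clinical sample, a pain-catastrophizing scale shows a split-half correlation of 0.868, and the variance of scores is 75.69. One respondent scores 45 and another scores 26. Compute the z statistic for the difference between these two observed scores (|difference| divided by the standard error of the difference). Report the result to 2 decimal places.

σ = 75.69^(1/2) = 8.700
Spearman-Brown: r = 2(0.868) / (1 + 0.868) = 1.736 / 1.868 ≈ 0.929
SEM = 8.700 · √(1 − 0.929) = 8.700 · √0.071 ≈ 8.700 · 0.266 ≈ 2.313
SE_diff = SEM · √2 ≈ 2.313 · 1.414 ≈ 3.271
z = 19 / 3.271 ≈ 5.809

5.81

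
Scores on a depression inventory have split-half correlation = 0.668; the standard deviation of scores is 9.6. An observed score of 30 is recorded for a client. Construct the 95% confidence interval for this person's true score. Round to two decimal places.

[21.61, 38.39]

Spearman-Brown: r = 2(0.668) / (1 + 0.668) = 1.33600 / 1.66800 ≃ 0.80096
SEM = 9.60000 × √(1 − 0.80096) = 9.60000 × √0.19904 ≃ 9.60000 × 0.44614 ≃ 4.28294
1.96 × SEM ≃ 8.39457
Interval: (21.60543, 38.39457)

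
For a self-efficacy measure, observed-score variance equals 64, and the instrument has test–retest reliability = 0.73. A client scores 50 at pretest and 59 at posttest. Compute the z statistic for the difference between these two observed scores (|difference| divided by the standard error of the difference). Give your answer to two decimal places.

1.53

SD = √64 ≈ 8.0000
The standard error of measurement is 8.0000×√(1 − 0.7300) ≈ 8.0000×0.5196 ≈ 4.1569.
SE_diff = √2 × SEM ≈ 5.8788
z = 9 / 5.8788 ≈ 1.5309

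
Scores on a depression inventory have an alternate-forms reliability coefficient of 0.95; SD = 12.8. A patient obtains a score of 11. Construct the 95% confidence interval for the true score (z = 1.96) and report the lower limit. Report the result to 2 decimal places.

SEM = 12.80000 × √(1 − 0.95000) = 12.80000 × √0.05000 ≃ 12.80000 × 0.22361 ≃ 2.86217
1.96 × SEM ≃ 5.60985
Lower bound: 11 − 5.60985 = 5.39015

5.39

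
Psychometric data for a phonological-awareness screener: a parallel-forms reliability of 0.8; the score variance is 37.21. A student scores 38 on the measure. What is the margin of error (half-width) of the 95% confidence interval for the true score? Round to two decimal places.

SD = √37.21 = 6.100
SEM = 6.100×√(1 − 0.800) ≃ 2.728
Margin = 1.96 × 2.728 ≃ 5.347

5.35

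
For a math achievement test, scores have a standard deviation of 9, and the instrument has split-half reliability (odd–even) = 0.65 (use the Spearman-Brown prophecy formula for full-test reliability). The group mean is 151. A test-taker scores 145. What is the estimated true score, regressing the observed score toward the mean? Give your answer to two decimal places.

146.27

Full-length reliability (Spearman-Brown) = 2(0.65)/(1+0.65) ≃ 0.7879
Estimated true score = 0.7879·145 + (1 − 0.7879)·151 ≃ 146.2727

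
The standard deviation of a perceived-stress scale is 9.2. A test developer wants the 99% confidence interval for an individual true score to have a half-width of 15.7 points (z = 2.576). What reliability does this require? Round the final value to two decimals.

0.56

SEM needed = half-width / z = 15.7/2.576 ≈ 6.0947
r = 1 − (SEM / SD)² = 1 − (6.0947 / 9.2)² ≈ 1 − 0.4389 ≈ 0.5611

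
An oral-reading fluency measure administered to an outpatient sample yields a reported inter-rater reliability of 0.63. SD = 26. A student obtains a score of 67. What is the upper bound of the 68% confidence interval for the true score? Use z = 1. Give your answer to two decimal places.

82.82

SEM = 26.0000 * √(1 − 0.6300) = 26.0000 * √0.3700 ≈ 26.0000 * 0.6083 ≈ 15.8152
Half-width = 1*15.8152 ≈ 15.8152
Upper bound: 67 + 15.8152 = 82.8152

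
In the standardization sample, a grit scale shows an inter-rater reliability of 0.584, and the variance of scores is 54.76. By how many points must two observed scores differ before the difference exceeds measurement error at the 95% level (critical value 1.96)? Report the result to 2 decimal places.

13.23

SD = √54.76 ≃ 7.400
SEM = 7.400·√(1 − 0.584) ≃ 4.773
Standard error of the difference = 4.773·√2 ≃ 6.750
Minimum reliable difference = 1.96 · SE_diff ≃ 1.96 · 6.750 ≃ 13.230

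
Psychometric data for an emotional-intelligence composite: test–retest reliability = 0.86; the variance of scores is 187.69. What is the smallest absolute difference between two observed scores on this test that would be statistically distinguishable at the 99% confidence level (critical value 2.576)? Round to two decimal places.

18.67

SD = √187.69 ≃ 13.7000
SEM = 13.7000*√(1 − 0.8600) ≃ 5.1261
SE_diff = √2 * SEM ≃ 7.2494
Minimum reliable difference = 2.576 * SE_diff ≃ 2.576 * 7.2494 ≃ 18.6743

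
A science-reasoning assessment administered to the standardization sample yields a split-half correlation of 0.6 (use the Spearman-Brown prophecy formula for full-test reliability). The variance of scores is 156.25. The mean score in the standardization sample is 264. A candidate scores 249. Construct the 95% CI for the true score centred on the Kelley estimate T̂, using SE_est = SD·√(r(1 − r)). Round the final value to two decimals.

[242.14, 263.36]

SD = √156.25 ≈ 12.500
r_full = 2·0.6 / (1 + 0.6) ≈ 0.750
T̂ = 0.750(249) + 0.250(264) ≈ 252.750
SE_est = SD * √(r(1 − r)) = 12.500 * √0.188 ≈ 12.500 * 0.433 ≈ 5.413
CI = 252.750 ± 1.96 * 5.413 → [242.141, 263.359]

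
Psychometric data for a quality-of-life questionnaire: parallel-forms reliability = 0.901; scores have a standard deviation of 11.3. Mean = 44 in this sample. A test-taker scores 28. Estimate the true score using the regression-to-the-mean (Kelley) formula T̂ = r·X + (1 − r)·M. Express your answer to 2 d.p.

29.58

Estimated true score = 0.901*28 + (1 − 0.901)*44 ≈ 29.584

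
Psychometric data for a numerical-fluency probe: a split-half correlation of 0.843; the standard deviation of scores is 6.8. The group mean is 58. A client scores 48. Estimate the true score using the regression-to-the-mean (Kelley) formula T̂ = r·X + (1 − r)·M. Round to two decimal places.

48.85

Full-length reliability (Spearman-Brown) = 2(0.843)/(1+0.843) ≈ 0.9148
T̂ = 0.9148(48) + 0.0852(58) ≈ 48.8519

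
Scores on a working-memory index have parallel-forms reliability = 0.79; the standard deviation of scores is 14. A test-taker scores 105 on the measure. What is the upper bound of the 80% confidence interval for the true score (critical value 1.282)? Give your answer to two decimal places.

113.22

SEM = 14.00000 * √(1 − 0.79000) = 14.00000 * √0.21000 ≈ 14.00000 * 0.45826 ≈ 6.41561
Half-width = 1.282*6.41561 ≈ 8.22481
Upper limit = 105 + 8.22481 ≈ 113.22481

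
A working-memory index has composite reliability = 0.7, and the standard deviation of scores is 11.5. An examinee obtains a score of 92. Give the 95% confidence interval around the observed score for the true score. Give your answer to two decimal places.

[79.65, 104.35]

SEM = 11.5000 · √(1 − 0.7000) = 11.5000 · √0.3000 ≈ 11.5000 · 0.5477 ≈ 6.2988
Half-width = 1.96·6.2988 ≈ 12.3457
CI = 92 ± 12.3457 → [79.6543, 104.3457]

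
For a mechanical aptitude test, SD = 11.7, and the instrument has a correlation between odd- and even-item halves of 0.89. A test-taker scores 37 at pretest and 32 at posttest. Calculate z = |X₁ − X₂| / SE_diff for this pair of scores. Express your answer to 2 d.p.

Full-length reliability (Spearman-Brown) = 2(0.89)/(1+0.89) ≃ 0.942
SEM = 11.700*√(1 − 0.942) ≃ 2.823
SE_diff = SEM * √2 ≃ 2.823 * 1.414 ≃ 3.992
z = 5 / 3.992 ≃ 1.253

1.25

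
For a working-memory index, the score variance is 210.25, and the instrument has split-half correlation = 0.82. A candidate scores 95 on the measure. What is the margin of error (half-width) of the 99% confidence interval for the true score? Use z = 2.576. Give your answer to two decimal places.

11.75

SD = √210.25 ≈ 14.500
r_full = 2·0.82 / (1 + 0.82) ≈ 0.901
SEM = 14.500×√(1 − 0.901) ≈ 4.560
Margin = 2.576 × 4.560 ≈ 11.747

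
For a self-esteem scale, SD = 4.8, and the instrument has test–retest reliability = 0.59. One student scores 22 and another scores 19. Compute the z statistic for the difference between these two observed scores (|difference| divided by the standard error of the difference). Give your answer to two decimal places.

SEM = 4.8000·√(1 − 0.5900) ≃ 3.0735
Standard error of the difference = 3.0735·√2 ≃ 4.3466
z = 3 / 4.3466 ≃ 0.6902

0.69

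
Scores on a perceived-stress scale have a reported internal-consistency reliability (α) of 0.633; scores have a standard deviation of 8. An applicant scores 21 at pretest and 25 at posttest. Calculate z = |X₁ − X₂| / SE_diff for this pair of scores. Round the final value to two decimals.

0.58

SEM = 8.000 × √(1 − 0.633) = 8.000 × √0.367 ≈ 8.000 × 0.606 ≈ 4.846
Standard error of the difference = 4.846·√2 ≈ 6.854
z = 4 / 6.854 ≈ 0.584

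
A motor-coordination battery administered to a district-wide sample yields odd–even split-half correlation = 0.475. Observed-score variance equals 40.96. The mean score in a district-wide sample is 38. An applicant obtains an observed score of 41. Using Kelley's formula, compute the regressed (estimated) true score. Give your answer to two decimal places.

r_full = 2·0.475 / (1 + 0.475) ≈ 0.64407
T̂ = 0.64407(41) + 0.35593(38) ≈ 39.93220

39.93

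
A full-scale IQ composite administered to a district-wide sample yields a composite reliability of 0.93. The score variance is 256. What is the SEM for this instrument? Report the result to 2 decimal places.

4.23

SD = √256 = 16.0000
SEM = 16.0000*√(1 − 0.9300) ≃ 4.2332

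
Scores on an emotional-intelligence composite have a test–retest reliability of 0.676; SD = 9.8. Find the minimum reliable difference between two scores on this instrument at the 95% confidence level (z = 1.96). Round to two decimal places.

SEM = 9.800 * √(1 − 0.676) = 9.800 * √0.324 ≈ 9.800 * 0.569 ≈ 5.578
SE_diff = SEM * √2 ≈ 5.578 * 1.414 ≈ 7.889
Minimum reliable difference = 1.96 * SE_diff ≈ 1.96 * 7.889 ≈ 15.462

15.46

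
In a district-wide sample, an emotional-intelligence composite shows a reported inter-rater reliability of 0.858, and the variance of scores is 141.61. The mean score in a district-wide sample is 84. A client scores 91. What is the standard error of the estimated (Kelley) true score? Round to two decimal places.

4.15

σ = 141.61^(1/2) = 11.900
SE_est = 11.900×√(0.858×0.142) ≈ 4.154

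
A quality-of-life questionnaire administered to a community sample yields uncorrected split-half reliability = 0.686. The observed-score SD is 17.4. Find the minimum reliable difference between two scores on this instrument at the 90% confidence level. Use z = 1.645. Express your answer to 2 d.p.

r_full = 2·0.686 / (1 + 0.686) ≈ 0.814
SEM = 17.400 · √(1 − 0.814) = 17.400 · √0.186 ≈ 17.400 · 0.432 ≈ 7.509
SE_diff = SEM · √2 ≈ 7.509 · 1.414 ≈ 10.619
Smallest detectable difference = 1.645·10.619 ≈ 17.469

17.47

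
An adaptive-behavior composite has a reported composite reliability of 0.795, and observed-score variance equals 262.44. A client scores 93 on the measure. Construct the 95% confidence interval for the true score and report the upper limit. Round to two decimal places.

107.38

SD = √262.44 = 16.200
SEM = 16.200·√(1 − 0.795) ≈ 7.335
Margin = 1.96 · 7.335 ≈ 14.376
Upper bound: 93 + 14.376 = 107.376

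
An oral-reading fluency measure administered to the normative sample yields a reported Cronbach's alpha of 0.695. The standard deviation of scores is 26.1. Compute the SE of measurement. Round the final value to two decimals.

14.41

The standard error of measurement is 26.100·√(1 − 0.695) ≈ 26.100·0.552 ≈ 14.414.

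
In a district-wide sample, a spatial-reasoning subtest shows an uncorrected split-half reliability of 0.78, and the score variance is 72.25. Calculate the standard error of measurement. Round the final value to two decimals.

2.99

SD = √72.25 ≈ 8.500
Spearman-Brown: r = 2(0.78) / (1 + 0.78) = 1.560 / 1.780 ≈ 0.876
The standard error of measurement is 8.500×√(1 − 0.876) ≈ 8.500×0.352 ≈ 2.988.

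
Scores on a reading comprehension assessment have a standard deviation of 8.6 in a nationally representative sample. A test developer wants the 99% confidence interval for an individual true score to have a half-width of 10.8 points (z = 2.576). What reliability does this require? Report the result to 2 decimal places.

0.76

Required SEM = 10.8 / 2.576 ≈ 4.193
Required reliability = 1 − (SEM/SD)² = 1 − 0.238 ≈ 0.762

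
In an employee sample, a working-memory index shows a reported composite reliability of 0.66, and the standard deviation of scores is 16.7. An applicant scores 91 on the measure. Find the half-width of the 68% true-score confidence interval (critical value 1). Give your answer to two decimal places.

The standard error of measurement is 16.700×√(1 − 0.660) ≈ 16.700×0.583 ≈ 9.738.
1 × SEM ≈ 9.738

9.74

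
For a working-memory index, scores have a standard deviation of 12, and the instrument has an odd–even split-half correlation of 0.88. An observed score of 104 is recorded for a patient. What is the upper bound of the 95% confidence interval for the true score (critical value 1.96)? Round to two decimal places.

Full-length reliability (Spearman-Brown) = 2(0.88)/(1+0.88) ≃ 0.936
SEM = 12.000 * √(1 − 0.936) = 12.000 * √0.064 ≃ 12.000 * 0.253 ≃ 3.032
Half-width = 1.96*3.032 ≃ 5.942
Upper bound: 104 + 5.942 = 109.942

109.94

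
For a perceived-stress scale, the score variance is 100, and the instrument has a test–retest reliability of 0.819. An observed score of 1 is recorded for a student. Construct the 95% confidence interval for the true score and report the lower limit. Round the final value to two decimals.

σ = 100^(1/2) = 10.00000
SEM = 10.00000·√(1 − 0.81900) ≃ 4.25441
1.96 · SEM ≃ 8.33864
Lower limit = 1 − 8.33864 ≃ -7.33864

-7.34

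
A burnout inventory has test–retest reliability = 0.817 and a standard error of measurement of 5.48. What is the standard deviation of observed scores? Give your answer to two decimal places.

σ = SEM·(1 − r)^(−1/2) ≈ 5.48·2.338 ≈ 12.810

12.81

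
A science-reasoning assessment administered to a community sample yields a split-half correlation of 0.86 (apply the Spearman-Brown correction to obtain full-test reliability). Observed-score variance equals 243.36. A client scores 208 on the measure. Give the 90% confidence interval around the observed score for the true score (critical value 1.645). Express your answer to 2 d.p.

[200.96, 215.04]

σ = 243.36^(1/2) = 15.600
Spearman-Brown: r = 2(0.86) / (1 + 0.86) = 1.720 / 1.860 ≃ 0.925
The standard error of measurement is 15.600*√(1 − 0.925) ≃ 15.600*0.274 ≃ 4.280.
1.645 * SEM ≃ 7.040
CI = 208 ± 7.040 → [200.960, 215.040]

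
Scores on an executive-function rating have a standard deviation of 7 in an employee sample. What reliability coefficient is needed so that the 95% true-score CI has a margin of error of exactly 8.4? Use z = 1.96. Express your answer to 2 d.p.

Required SEM = 8.4 / 1.96 ≈ 4.2857
r = 1 − (SEM / SD)² = 1 − (4.2857 / 7)² ≈ 1 − 0.3748 ≈ 0.6252

0.63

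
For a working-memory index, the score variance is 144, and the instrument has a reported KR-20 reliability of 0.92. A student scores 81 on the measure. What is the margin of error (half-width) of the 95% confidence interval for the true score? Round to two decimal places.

6.65

SD = √144 ≈ 12.0000
SEM = 12.0000 * √(1 − 0.9200) = 12.0000 * √0.0800 ≈ 12.0000 * 0.2828 ≈ 3.3941
Margin = 1.96 * 3.3941 ≈ 6.6525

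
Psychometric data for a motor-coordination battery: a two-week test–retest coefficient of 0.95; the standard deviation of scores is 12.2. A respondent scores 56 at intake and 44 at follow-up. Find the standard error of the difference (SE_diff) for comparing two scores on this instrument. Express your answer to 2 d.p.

3.86

SEM = 12.200 · √(1 − 0.950) = 12.200 · √0.050 ≈ 12.200 · 0.224 ≈ 2.728
Standard error of the difference = 2.728·√2 ≈ 3.858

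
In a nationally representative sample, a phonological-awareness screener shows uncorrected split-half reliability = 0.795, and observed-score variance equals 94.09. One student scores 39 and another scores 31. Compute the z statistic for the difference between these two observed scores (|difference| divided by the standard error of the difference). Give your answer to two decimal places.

1.73

σ = 94.09^(1/2) = 9.7000
r_full = 2·0.795 / (1 + 0.795) ≃ 0.8858
The standard error of measurement is 9.7000*√(1 − 0.8858) ≃ 9.7000*0.3379 ≃ 3.2781.
SE_diff = √2 * SEM ≃ 4.6359
z = |39 − 31| / 4.6359 = 8 / 4.6359 ≃ 1.7257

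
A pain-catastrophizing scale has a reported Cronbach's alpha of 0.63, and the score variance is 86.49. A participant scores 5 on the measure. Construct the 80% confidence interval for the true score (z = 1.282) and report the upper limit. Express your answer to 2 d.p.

12.25

σ = 86.49^(1/2) = 9.300
SEM = 9.300 * √(1 − 0.630) = 9.300 * √0.370 ≈ 9.300 * 0.608 ≈ 5.657
Margin = 1.282 * 5.657 ≈ 7.252
Upper bound: 5 + 7.252 = 12.252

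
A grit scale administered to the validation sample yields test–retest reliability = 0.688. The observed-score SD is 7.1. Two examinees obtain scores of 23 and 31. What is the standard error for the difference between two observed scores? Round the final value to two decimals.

The standard error of measurement is 7.1000×√(1 − 0.6880) ≃ 7.1000×0.5586 ≃ 3.9658.
SE_diff = SEM × √2 ≃ 3.9658 × 1.4142 ≃ 5.6086

5.61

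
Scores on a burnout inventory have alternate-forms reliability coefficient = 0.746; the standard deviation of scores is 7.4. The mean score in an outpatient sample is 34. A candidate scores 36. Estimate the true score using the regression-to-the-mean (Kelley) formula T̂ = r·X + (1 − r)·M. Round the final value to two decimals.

35.49

T̂ = r·X + (1 − r)·M = 0.7460*36 + 0.2540*34 = 26.8560 + 8.6360 ≈ 35.4920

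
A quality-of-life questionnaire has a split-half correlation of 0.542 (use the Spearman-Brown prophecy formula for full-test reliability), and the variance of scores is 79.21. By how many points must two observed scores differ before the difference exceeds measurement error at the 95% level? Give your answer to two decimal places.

13.44

SD = √79.21 ≃ 8.9000
r_full = 2·0.542 / (1 + 0.542) ≃ 0.7030
The standard error of measurement is 8.9000·√(1 − 0.7030) ≃ 8.9000·0.5450 ≃ 4.8504.
SE_diff = √2 · SEM ≃ 6.8595
Minimum reliable difference = 1.96 · SE_diff ≃ 1.96 · 6.8595 ≃ 13.4447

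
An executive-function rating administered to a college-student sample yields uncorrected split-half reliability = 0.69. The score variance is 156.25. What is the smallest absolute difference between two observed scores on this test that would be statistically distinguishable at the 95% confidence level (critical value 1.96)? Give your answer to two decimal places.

14.84

SD = √156.25 = 12.500
Full-length reliability (Spearman-Brown) = 2(0.69)/(1+0.69) ≃ 0.817
The standard error of measurement is 12.500·√(1 − 0.817) ≃ 12.500·0.428 ≃ 5.354.
SE_diff = √2 · SEM ≃ 7.571
Smallest detectable difference = 1.96·7.571 ≃ 14.839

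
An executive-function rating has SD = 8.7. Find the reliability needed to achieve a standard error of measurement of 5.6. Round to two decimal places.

0.59

Required reliability = 1 − (SEM/SD)² = 1 − 0.4143 ≈ 0.5857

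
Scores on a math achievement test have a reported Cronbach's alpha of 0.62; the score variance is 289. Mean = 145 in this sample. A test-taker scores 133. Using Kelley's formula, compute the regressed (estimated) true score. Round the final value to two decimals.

137.56

Estimated true score = 0.6200*133 + (1 − 0.6200)*145 ≈ 137.5600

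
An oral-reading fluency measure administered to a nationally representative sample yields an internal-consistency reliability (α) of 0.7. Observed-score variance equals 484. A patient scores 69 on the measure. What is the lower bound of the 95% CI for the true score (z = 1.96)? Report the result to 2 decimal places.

45.38

SD = √484 ≈ 22.000
SEM = 22.000·√(1 − 0.700) ≈ 12.050
Half-width = 1.96·12.050 ≈ 23.618
Lower bound: 69 − 23.618 = 45.382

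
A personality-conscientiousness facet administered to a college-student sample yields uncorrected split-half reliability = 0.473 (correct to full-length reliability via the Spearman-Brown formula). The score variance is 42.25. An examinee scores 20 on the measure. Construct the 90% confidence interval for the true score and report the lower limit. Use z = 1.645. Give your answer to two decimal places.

13.60

σ = 42.25^(1/2) = 6.50000
r_full = 2·0.473 / (1 + 0.473) ≈ 0.64223
SEM = 6.50000·√(1 − 0.64223) ≈ 3.88792
Margin = 1.645 · 3.88792 ≈ 6.39563
Lower limit = 20 − 6.39563 ≈ 13.60437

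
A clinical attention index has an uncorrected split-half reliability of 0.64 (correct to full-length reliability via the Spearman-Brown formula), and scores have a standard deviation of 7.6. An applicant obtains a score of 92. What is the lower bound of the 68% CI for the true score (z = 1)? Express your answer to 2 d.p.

r_full = 2·0.64 / (1 + 0.64) ≈ 0.78049
SEM = 7.60000·√(1 − 0.78049) ≈ 3.56076
Margin = 1 · 3.56076 ≈ 3.56076
Lower bound: 92 − 3.56076 = 88.43924

88.44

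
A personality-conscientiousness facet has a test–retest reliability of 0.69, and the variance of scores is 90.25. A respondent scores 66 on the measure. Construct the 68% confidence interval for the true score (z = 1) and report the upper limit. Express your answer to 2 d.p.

σ = 90.25^(1/2) = 9.500
SEM = 9.500 × √(1 − 0.690) = 9.500 × √0.310 ≈ 9.500 × 0.557 ≈ 5.289
Margin = 1 × 5.289 ≈ 5.289
Upper bound: 66 + 5.289 = 71.289

71.29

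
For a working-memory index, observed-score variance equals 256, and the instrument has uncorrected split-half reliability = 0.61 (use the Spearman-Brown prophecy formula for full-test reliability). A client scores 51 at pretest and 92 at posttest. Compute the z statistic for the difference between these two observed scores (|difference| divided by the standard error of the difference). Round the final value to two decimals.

σ = 256^(1/2) = 16.00000
Full-length reliability (Spearman-Brown) = 2(0.61)/(1+0.61) ≈ 0.75776
SEM = 16.00000 · √(1 − 0.75776) = 16.00000 · √0.24224 ≈ 16.00000 · 0.49217 ≈ 7.87480
Standard error of the difference = 7.87480·√2 ≈ 11.13664
z = 41 / 11.13664 ≈ 3.68154

3.68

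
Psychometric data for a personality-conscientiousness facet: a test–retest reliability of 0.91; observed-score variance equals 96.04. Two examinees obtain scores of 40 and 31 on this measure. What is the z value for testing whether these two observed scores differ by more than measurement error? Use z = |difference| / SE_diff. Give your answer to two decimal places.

σ = 96.04^(1/2) = 9.8000
SEM = 9.8000 · √(1 − 0.9100) = 9.8000 · √0.0900 ≈ 9.8000 · 0.3000 ≈ 2.9400
SE_diff = SEM · √2 ≈ 2.9400 · 1.4142 ≈ 4.1578
z = |40 − 31| / 4.1578 = 9 / 4.1578 ≈ 2.1646

2.16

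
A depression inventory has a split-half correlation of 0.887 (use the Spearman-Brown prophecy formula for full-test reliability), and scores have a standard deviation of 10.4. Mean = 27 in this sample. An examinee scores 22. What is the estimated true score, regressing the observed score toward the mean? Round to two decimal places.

Spearman-Brown: r = 2(0.887) / (1 + 0.887) = 1.77400 / 1.88700 ≃ 0.94012
T̂ = r·X + (1 − r)·M = 0.94012×22 + 0.05988×27 ≃ 20.68256 + 1.61685 ≃ 22.29942

22.30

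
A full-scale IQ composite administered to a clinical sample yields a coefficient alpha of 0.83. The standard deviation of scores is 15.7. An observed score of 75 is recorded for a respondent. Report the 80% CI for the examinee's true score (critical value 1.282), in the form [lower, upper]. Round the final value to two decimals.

[66.70, 83.30]

SEM = 15.700*√(1 − 0.830) ≈ 6.473
Margin = 1.282 * 6.473 ≈ 8.299
80% CI: 75 ± 8.299 = [66.701, 83.299]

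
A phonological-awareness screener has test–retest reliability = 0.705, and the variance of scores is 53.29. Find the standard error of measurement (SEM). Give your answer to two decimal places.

3.96

SD = √53.29 = 7.3000
SEM = 7.3000 × √(1 − 0.7050) = 7.3000 × √0.2950 ≈ 7.3000 × 0.5431 ≈ 3.9649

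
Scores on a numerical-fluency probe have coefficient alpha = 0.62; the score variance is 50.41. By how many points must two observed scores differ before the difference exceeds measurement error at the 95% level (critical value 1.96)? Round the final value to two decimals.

SD = √50.41 ≈ 7.100
SEM = 7.100 × √(1 − 0.620) = 7.100 × √0.380 ≈ 7.100 × 0.616 ≈ 4.377
SE_diff = √2 × SEM ≈ 6.190
Smallest detectable difference = 1.96×6.190 ≈ 12.132

12.13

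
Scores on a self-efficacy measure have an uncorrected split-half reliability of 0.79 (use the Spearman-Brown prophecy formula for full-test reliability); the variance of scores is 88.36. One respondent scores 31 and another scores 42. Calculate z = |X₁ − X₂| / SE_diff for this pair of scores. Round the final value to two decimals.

2.42

σ = 88.36^(1/2) = 9.4000
Spearman-Brown: r = 2(0.79) / (1 + 0.79) = 1.5800 / 1.7900 ≈ 0.8827
SEM = 9.4000 · √(1 − 0.8827) = 9.4000 · √0.1173 ≈ 9.4000 · 0.3425 ≈ 3.2197
Standard error of the difference = 3.2197·√2 ≈ 4.5533
z = 11 / 4.5533 ≈ 2.4158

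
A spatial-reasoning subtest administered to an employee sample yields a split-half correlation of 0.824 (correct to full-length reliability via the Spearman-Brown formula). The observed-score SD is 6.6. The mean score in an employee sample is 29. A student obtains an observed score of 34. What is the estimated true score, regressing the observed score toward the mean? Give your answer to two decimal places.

Spearman-Brown: r = 2(0.824) / (1 + 0.824) = 1.648 / 1.824 ≃ 0.904
T̂ = 0.904(34) + 0.096(29) ≃ 33.518

33.52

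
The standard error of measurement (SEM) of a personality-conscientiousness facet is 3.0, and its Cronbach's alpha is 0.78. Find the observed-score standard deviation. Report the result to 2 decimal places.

6.40

σ = SEM·(1 − r)^(−1/2) ≈ 3.0·2.13201 ≈ 6.39602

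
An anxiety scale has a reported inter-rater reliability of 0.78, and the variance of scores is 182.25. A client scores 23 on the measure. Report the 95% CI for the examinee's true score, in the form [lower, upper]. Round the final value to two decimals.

σ = 182.25^(1/2) = 13.500
SEM = 13.500×√(1 − 0.780) ≈ 6.332
1.96 × SEM ≈ 12.411
CI = 23 ± 12.411 → [10.589, 35.411]

[10.59, 35.41]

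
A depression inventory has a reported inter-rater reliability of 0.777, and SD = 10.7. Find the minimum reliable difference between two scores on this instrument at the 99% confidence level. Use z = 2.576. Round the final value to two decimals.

SEM = 10.7000*√(1 − 0.7770) ≃ 5.0528
Standard error of the difference = 5.0528·√2 ≃ 7.1458
Minimum reliable difference = 2.576 * SE_diff ≃ 2.576 * 7.1458 ≃ 18.4076

18.41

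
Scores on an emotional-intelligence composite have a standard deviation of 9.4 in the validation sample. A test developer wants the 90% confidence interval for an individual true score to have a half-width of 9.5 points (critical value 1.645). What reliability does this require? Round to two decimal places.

0.62

Required SEM = 9.5 / 1.645 ≃ 5.775
r = 1 − (SEM / SD)² = 1 − (5.775 / 9.4)² ≃ 1 − 0.377 ≃ 0.623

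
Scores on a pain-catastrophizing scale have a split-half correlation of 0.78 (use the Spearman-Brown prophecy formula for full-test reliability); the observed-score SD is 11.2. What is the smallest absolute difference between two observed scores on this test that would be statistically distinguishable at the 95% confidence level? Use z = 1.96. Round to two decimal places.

10.91

r_full = 2·0.78 / (1 + 0.78) ≈ 0.8764
SEM = 11.2000*√(1 − 0.8764) ≈ 3.9375
SE_diff = SEM * √2 ≈ 3.9375 * 1.4142 ≈ 5.5685
Smallest detectable difference = 1.96*5.5685 ≈ 10.9142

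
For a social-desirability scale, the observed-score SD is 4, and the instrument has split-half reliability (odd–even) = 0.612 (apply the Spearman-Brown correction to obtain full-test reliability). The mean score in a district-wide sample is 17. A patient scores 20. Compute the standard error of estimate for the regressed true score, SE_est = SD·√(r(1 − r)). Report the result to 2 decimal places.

r_full = 2·0.612 / (1 + 0.612) ≈ 0.7593
SE_est = SD × √(r(1 − r)) = 4.0000 × √0.1828 ≈ 4.0000 × 0.4275 ≈ 1.7100

1.71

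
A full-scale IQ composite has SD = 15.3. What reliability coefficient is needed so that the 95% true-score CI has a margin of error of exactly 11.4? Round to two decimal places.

Required SEM = 11.4 / 1.96 ≈ 5.8163
r = 1 − (5.8163/15.3)² ≈ 1 − 0.1445 ≈ 0.8555

0.86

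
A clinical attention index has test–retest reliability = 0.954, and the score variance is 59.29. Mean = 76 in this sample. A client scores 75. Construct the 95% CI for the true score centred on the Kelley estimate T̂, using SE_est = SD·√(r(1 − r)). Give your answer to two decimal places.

SD = √59.29 = 7.700
T̂ = r·X + (1 − r)·M = 0.954·75 + 0.046·76 = 71.550 + 3.496 ≈ 75.046
SE_est = SD · √(r(1 − r)) = 7.700 · √0.044 ≈ 7.700 · 0.209 ≈ 1.613
CI = 75.046 ± 1.96 · 1.613 → [71.884, 78.208]

[71.88, 78.21]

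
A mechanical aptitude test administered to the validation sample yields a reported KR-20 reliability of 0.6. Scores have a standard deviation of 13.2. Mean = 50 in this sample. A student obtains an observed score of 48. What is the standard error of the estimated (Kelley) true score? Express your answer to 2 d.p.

6.47

SE_est = SD × √(r(1 − r)) = 13.2000 × √0.2400 ≈ 13.2000 × 0.4899 ≈ 6.4667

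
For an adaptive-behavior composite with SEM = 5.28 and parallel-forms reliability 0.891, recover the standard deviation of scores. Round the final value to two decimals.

15.99

SD = SEM / √(1 − r) = 5.28 / √0.10900 ≈ 5.28 / 0.33015 ≈ 15.99266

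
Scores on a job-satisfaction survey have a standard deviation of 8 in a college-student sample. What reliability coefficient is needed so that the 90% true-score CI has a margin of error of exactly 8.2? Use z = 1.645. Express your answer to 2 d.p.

0.61

Required SEM = 8.2 / 1.645 ≈ 4.985
r = 1 − (SEM / SD)² = 1 − (4.985 / 8)² ≈ 1 − 0.388 ≈ 0.612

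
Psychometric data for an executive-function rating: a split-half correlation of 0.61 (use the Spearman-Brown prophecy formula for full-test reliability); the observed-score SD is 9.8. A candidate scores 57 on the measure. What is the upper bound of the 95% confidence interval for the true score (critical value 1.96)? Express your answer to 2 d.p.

66.45

r_full = 2·0.61 / (1 + 0.61) ≈ 0.7578
SEM = 9.8000 · √(1 − 0.7578) = 9.8000 · √0.2422 ≈ 9.8000 · 0.4922 ≈ 4.8233
1.96 · SEM ≈ 9.4537
Upper limit = 57 + 9.4537 ≈ 66.4537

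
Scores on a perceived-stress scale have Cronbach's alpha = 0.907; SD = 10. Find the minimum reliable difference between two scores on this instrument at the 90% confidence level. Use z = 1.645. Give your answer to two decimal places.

7.09

SEM = 10.0000·√(1 − 0.9070) ≈ 3.0496
SE_diff = SEM · √2 ≈ 3.0496 · 1.4142 ≈ 4.3128
Minimum reliable difference = 1.645 · SE_diff ≈ 1.645 · 4.3128 ≈ 7.0945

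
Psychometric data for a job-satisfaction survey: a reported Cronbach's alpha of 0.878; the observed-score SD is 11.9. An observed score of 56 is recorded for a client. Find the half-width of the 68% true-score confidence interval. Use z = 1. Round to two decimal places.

4.16

SEM = 11.9000×√(1 − 0.8780) ≃ 4.1565
Half-width = 1×4.1565 ≃ 4.1565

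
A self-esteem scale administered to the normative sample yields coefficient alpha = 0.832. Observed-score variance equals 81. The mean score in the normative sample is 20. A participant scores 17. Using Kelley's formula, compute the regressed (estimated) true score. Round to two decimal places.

17.50

T̂ = 0.832(17) + 0.168(20) ≃ 17.504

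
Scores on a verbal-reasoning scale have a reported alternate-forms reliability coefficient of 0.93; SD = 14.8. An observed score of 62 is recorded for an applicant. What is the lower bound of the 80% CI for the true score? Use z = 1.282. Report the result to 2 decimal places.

56.98

SEM = 14.80000 × √(1 − 0.93000) = 14.80000 × √0.07000 ≈ 14.80000 × 0.26458 ≈ 3.91571
Half-width = 1.282×3.91571 ≈ 5.01994
Lower limit = 62 − 5.01994 ≈ 56.98006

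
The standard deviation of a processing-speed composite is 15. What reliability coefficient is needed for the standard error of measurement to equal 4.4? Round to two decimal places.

Required reliability = 1 − (SEM/SD)² = 1 − 0.0860 ≃ 0.9140

0.91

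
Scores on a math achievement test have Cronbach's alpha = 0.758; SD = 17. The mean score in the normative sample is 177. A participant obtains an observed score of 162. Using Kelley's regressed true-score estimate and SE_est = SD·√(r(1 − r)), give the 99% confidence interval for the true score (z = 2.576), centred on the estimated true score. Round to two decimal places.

[146.87, 184.39]

T̂ = 0.758(162) + 0.242(177) ≈ 165.630
SE_est = SD · √(r(1 − r)) = 17.000 · √0.183 ≈ 17.000 · 0.428 ≈ 7.281
CI = 165.630 ± 2.576 · 7.281 → [146.874, 184.386]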